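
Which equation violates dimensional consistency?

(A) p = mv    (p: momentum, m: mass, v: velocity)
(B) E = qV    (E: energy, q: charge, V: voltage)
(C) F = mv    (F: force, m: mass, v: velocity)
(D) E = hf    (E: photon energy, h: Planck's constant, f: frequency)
(C) F = mv

The equation (C) F = mv is dimensionally incorrect.

LHS (F): [L M T^-2]
RHS (mv): [L M T^-1] ✗

The dimensions do not match. The other three equations balance.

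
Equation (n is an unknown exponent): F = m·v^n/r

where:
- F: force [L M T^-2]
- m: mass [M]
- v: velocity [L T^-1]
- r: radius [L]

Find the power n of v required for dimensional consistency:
n = 2

F has dimensions [L M T^-2]; v has dimensions [L T^-1].
The rest of the RHS has dimensions [L^-1 M], so v^n must supply [L^2 T^-2].
With n = 2: m·v^2/r has dimensions [L M T^-2], matching the LHS ✓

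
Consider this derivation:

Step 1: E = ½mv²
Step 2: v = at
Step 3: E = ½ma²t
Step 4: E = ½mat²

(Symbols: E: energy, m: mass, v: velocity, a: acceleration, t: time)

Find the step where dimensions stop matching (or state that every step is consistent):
Step 3

Step 1: E = ½mv² → LHS [L^2 M T^-2], RHS [L^2 M T^-2] ✓
Step 2: v = at → LHS [L T^-1], RHS [L T^-1] ✓
Step 3: E = ½ma²t → LHS [L^2 M T^-2], RHS [L^2 M T^-3] ✗

The first dimensional inconsistency appears in step 3: E = ½ma²t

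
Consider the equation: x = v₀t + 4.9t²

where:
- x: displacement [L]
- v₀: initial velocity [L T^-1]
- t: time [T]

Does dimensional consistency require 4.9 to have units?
Yes

x has dimensions [L], while t² alone has dimensions [T^2]. For the equation to balance, the factor 4.9 must carry dimensions [L T^-2] — it is a dimensional constant (a numerical value of a physical quantity with its units suppressed), not a pure number.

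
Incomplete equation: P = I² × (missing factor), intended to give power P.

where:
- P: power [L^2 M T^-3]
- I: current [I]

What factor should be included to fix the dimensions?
R (resistance), dimensions [I^-2 L^2 M T^-3]

P has dimensions [L^2 M T^-3] and I² has dimensions [I^2].
The missing factor must have dimensions [L^2 M T^-3] / [I^2] = [I^-2 L^2 M T^-3], i.e. resistance (R).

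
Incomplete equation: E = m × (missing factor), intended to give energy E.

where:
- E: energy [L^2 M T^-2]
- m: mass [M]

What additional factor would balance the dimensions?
v² (velocity squared), dimensions [L^2 T^-2]

E has dimensions [L^2 M T^-2] and m has dimensions [M].
The missing factor must have dimensions [L^2 M T^-2] / [M] = [L^2 T^-2], i.e. velocity squared (v²).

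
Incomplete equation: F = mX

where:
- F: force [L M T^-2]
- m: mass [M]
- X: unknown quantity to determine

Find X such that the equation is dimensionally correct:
X = a (acceleration), dimensions [L T^-2]

F has dimensions [L M T^-2]; the rest of the RHS (m) has dimensions [M].
So X must have dimensions [L T^-2] — X = a (acceleration).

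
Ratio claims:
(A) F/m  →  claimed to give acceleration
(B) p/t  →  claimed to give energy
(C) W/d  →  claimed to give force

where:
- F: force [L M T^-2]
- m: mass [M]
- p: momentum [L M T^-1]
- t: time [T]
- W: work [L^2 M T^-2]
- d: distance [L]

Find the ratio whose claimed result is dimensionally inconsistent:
(B) p/t does not give energy

(A) F/m: [L T^-2] = acceleration [L T^-2] ✓
(B) p/t: [L M T^-2] ≠ energy [L^2 M T^-2] ✗
(C) W/d: [L M T^-2] = force [L M T^-2] ✓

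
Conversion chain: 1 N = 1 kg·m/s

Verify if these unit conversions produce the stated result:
The chain is incorrect (it contains an error).

Incorrect: Newton is kg·m/s², not kg·m/s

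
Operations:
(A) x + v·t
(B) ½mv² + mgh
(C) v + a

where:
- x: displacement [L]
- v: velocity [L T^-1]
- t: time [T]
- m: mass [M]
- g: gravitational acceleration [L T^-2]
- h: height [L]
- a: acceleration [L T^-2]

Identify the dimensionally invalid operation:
(C) v + a

(A) x + v·t: x [L] and v·t [L] — same dimensions ✓
(B) ½mv² + mgh: ½mv² [L^2 M T^-2] and mgh [L^2 M T^-2] — same dimensions ✓
(C) v + a: v [L T^-1] and a [L T^-2] — different dimensions cannot be added/subtracted ✗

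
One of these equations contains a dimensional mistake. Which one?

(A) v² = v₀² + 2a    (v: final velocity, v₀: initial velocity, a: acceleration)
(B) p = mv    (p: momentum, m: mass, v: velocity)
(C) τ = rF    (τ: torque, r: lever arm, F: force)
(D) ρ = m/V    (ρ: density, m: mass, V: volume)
(A) v² = v₀² + 2a

The equation (A) v² = v₀² + 2a is dimensionally incorrect.

LHS (v²): [L^2 T^-2]
RHS terms:
  - v₀²: [L^2 T^-2] ✓
  - 2a: [L T^-2] ✗ (does not match LHS)

The dimensions do not match. The other three equations balance.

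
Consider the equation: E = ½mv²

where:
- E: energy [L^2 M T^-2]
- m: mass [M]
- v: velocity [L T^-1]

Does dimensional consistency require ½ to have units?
No

E has dimensions [L^2 M T^-2] and mv² already has dimensions [L^2 M T^-2], so the equation balances without ½ contributing any dimensions. ½ is a pure (dimensionless) number; changing or removing it would not affect dimensional consistency.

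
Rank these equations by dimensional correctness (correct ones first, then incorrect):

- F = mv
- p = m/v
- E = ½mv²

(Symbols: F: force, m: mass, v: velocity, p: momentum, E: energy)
Dimensionally correct: E = ½mv²
Dimensionally incorrect: F = mv, p = m/v
Ordered (correct first, then incorrect): E = ½mv², F = mv, p = m/v

- F = mv: LHS [L M T^-2], RHS [L M T^-1] → incorrect ✗
- p = m/v: LHS [L M T^-1], RHS [L^-1 M T] → incorrect ✗
- E = ½mv²: LHS [L^2 M T^-2], RHS [L^2 M T^-2] → correct ✓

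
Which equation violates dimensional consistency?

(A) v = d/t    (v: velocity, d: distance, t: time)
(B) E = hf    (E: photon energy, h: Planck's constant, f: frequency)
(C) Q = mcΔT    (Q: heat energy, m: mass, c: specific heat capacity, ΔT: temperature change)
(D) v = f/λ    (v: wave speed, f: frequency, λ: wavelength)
(D) v = f/λ

The equation (D) v = f/λ is dimensionally incorrect.

LHS (v): [L T^-1]
RHS (f/λ): [L^-1 T^-1] ✗

The dimensions do not match. The other three equations balance.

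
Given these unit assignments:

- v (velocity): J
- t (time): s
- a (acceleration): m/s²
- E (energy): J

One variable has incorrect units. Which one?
v

The variable v (velocity) should have units m/s, not J.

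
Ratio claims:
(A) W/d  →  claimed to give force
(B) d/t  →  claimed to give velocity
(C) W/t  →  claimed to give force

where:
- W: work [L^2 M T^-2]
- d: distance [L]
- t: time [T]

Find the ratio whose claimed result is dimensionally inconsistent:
(C) W/t does not give force

(A) W/d: [L M T^-2] = force [L M T^-2] ✓
(B) d/t: [L T^-1] = velocity [L T^-1] ✓
(C) W/t: [L^2 M T^-3] ≠ force [L M T^-2] ✗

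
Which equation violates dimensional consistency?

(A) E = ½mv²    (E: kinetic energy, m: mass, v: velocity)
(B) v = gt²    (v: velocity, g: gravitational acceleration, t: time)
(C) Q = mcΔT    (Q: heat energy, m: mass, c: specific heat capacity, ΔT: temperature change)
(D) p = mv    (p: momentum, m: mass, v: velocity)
(B) v = gt²

The equation (B) v = gt² is dimensionally incorrect.

LHS (v): [L T^-1]
RHS (gt²): [L] ✗

The dimensions do not match. The other three equations balance.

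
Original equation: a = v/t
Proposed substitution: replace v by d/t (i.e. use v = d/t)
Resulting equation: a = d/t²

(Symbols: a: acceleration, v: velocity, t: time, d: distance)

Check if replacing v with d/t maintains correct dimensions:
Yes

[v] = [L T^-1] and [d/t] = [L T^-1]. These match, so the substitution replaces a quantity by one of the same dimensions and the result a = d/t² has LHS [L T^-2] vs RHS [L T^-2] — still consistent.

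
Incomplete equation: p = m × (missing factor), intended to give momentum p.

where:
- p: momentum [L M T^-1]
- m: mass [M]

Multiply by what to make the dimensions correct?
v (velocity), dimensions [L T^-1]

p has dimensions [L M T^-1] and m has dimensions [M].
The missing factor must have dimensions [L M T^-1] / [M] = [L T^-1], i.e. velocity (v).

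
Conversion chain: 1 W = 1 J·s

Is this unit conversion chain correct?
The chain is incorrect (it contains an error).

Incorrect: Watt is J/s, not J·s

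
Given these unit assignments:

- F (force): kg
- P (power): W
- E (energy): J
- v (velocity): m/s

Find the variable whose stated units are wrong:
F

The variable F (force) should have units N, not kg.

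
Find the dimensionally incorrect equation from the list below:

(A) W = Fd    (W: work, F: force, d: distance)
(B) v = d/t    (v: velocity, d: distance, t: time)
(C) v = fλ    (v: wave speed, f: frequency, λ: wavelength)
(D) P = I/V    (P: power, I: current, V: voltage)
(D) P = I/V

The equation (D) P = I/V is dimensionally incorrect.

LHS (P): [L^2 M T^-3]
RHS (I/V): [I^2 L^-2 M^-1 T^3] ✗

The dimensions do not match. The other three equations balance.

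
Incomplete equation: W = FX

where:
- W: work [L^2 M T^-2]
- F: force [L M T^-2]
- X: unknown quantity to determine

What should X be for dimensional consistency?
X = d (distance), dimensions [L]

W has dimensions [L^2 M T^-2]; the rest of the RHS (F) has dimensions [L M T^-2].
So X must have dimensions [L] — X = d (distance).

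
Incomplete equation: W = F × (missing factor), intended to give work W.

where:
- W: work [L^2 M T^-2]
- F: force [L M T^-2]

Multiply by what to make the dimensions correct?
d (distance), dimensions [L]

W has dimensions [L^2 M T^-2] and F has dimensions [L M T^-2].
The missing factor must have dimensions [L^2 M T^-2] / [L M T^-2] = [L], i.e. distance (d).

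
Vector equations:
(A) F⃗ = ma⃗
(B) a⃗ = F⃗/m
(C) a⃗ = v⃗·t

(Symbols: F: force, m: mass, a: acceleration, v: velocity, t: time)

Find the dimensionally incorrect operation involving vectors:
(C) a⃗ = v⃗·t

(A) F⃗ = ma⃗: LHS [L M T^-2], RHS [L M T^-2] ✓ — Force and acceleration are vectors, mass is a scalar
(B) a⃗ = F⃗/m: LHS [L T^-2], RHS [L T^-2] ✓ — force (vector) divided by mass (scalar)
(C) a⃗ = v⃗·t: LHS [L T^-2], RHS [L] ✗ — acceleration is velocity per time; should be v⃗/t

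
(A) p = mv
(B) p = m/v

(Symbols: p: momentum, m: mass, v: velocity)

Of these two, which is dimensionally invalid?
(B)

(A) p = mv: LHS [L M T^-1], RHS [L M T^-1] ✓
(B) p = m/v: LHS [L M T^-1], RHS [L^-1 M T] ✗

Expression (B) p = m/v is dimensionally incorrect.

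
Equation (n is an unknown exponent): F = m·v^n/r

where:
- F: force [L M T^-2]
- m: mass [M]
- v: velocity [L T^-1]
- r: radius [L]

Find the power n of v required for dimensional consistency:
n = 2

F has dimensions [L M T^-2]; v has dimensions [L T^-1].
The rest of the RHS has dimensions [L^-1 M], so v^n must supply [L^2 T^-2].
With n = 2: m·v^2/r has dimensions [L M T^-2], matching the LHS ✓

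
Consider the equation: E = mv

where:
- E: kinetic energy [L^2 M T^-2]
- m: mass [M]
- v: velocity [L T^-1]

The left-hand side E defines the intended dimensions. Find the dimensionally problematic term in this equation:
The right-hand side term mv

E has dimensions [L^2 M T^-2], but mv has dimensions [L M T^-1], so the term mv is dimensionally wrong for E.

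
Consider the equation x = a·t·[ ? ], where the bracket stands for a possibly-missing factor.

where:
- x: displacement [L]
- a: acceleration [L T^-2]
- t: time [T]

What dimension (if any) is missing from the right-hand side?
[T] — time (e.g. t)

x has dimensions [L]; a·t has dimensions [L T^-1].
The bracketed factor must supply [L] / [L T^-1] = [T].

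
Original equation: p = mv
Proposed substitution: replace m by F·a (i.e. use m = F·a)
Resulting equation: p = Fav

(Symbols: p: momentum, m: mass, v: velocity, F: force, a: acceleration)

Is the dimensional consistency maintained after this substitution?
No

[m] = [M] and [F·a] = [L^2 M T^-4]. These differ, so the substitution replaces a quantity by one of different dimensions and the result p = Fav has LHS [L M T^-1] vs RHS [L^3 M T^-5] — inconsistent.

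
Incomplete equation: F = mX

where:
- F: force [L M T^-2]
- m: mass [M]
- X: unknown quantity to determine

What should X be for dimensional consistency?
X = a (acceleration), dimensions [L T^-2]

F has dimensions [L M T^-2]; the rest of the RHS (m) has dimensions [M].
So X must have dimensions [L T^-2] — X = a (acceleration).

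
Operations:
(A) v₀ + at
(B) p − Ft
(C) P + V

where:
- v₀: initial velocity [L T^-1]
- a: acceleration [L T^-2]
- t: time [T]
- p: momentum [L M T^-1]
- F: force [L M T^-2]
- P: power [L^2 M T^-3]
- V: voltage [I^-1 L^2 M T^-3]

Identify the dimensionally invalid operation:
(C) P + V

(A) v₀ + at: v₀ [L T^-1] and at [L T^-1] — same dimensions ✓
(B) p − Ft: p [L M T^-1] and Ft [L M T^-1] — same dimensions ✓
(C) P + V: P [L^2 M T^-3] and V [I^-1 L^2 M T^-3] — different dimensions cannot be added/subtracted ✗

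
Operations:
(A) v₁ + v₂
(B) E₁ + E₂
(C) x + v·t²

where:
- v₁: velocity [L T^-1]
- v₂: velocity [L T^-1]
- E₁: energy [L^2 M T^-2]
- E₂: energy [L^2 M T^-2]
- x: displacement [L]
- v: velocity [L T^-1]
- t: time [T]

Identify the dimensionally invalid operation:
(C) x + v·t²

(A) v₁ + v₂: v₁ [L T^-1] and v₂ [L T^-1] — same dimensions ✓
(B) E₁ + E₂: E₁ [L^2 M T^-2] and E₂ [L^2 M T^-2] — same dimensions ✓
(C) x + v·t²: x [L] and v·t² [L T] — different dimensions cannot be added/subtracted ✗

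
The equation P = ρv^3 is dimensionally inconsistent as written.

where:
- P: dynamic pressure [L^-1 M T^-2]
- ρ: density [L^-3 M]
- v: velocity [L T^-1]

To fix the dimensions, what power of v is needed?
The exponent of v should be 2: P = ρv^2

The LHS P has dimensions [L^-1 M T^-2]; v has dimensions [L T^-1].
As written, the RHS ρv^3 (exponent 3 on v) has dimensions [M T^-3], which does not match.
With exponent 2, the RHS ρv^2 has dimensions [L^-1 M T^-2], matching the LHS.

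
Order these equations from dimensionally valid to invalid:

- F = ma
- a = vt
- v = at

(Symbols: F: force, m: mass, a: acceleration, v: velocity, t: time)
Dimensionally correct: F = ma, v = at
Dimensionally incorrect: a = vt
Ordered (correct first, then incorrect): F = ma, v = at, a = vt

- F = ma: LHS [L M T^-2], RHS [L M T^-2] → correct ✓
- a = vt: LHS [L T^-2], RHS [L] → incorrect ✗
- v = at: LHS [L T^-1], RHS [L T^-1] → correct ✓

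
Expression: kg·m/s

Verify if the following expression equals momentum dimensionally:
Yes

The expression kg·m/s has dimensions [L M T^-1], which is exactly momentum [L M T^-1].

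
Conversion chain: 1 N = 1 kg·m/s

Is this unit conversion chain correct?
The chain is incorrect (it contains an error).

Incorrect: Newton is kg·m/s², not kg·m/s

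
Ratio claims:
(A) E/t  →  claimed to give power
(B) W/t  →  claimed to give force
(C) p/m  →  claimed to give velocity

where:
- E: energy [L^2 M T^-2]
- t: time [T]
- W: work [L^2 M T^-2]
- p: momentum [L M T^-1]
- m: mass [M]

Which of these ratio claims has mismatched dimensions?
(B) W/t does not give force

(A) E/t: [L^2 M T^-3] = power [L^2 M T^-3] ✓
(B) W/t: [L^2 M T^-3] ≠ force [L M T^-2] ✗
(C) p/m: [L T^-1] = velocity [L T^-1] ✓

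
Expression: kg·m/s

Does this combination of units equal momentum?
Yes

The expression kg·m/s has dimensions [L M T^-1], which is exactly momentum [L M T^-1].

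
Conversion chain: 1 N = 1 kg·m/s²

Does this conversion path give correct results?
The chain is correct (no errors).

Correct: Newton is defined as kg·m/s²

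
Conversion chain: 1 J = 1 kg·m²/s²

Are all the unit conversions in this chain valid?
The chain is correct (no errors).

Correct: Joule is defined as kg·m²/s²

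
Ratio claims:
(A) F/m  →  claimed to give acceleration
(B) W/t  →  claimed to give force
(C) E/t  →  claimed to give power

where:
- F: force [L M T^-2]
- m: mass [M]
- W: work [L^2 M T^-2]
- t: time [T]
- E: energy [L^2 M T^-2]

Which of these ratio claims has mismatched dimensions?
(B) W/t does not give force

(A) F/m: [L T^-2] = acceleration [L T^-2] ✓
(B) W/t: [L^2 M T^-3] ≠ force [L M T^-2] ✗
(C) E/t: [L^2 M T^-3] = power [L^2 M T^-3] ✓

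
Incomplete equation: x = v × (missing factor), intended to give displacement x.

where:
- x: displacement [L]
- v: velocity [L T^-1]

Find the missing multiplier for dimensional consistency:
t (time), dimensions [T]

x has dimensions [L] and v has dimensions [L T^-1].
The missing factor must have dimensions [L] / [L T^-1] = [T], i.e. time (t).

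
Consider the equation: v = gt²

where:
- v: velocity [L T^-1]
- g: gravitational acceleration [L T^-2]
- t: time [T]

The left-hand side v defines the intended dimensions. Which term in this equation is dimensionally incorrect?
The right-hand side term gt²

v has dimensions [L T^-1], but gt² has dimensions [L], so the term gt² is dimensionally wrong for v.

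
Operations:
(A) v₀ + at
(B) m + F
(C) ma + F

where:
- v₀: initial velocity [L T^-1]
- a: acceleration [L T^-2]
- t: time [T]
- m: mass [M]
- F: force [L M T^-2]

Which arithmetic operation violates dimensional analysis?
(B) m + F

(A) v₀ + at: v₀ [L T^-1] and at [L T^-1] — same dimensions ✓
(B) m + F: m [M] and F [L M T^-2] — different dimensions cannot be added/subtracted ✗
(C) ma + F: ma [L M T^-2] and F [L M T^-2] — same dimensions ✓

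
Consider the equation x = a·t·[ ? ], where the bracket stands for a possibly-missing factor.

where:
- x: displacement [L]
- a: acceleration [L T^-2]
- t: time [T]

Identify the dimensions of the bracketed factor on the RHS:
[T] — time (e.g. t)

x has dimensions [L]; a·t has dimensions [L T^-1].
The bracketed factor must supply [L] / [L T^-1] = [T].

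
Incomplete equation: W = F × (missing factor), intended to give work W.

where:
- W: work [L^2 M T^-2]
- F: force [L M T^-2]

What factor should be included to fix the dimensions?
d (distance), dimensions [L]

W has dimensions [L^2 M T^-2] and F has dimensions [L M T^-2].
The missing factor must have dimensions [L^2 M T^-2] / [L M T^-2] = [L], i.e. distance (d).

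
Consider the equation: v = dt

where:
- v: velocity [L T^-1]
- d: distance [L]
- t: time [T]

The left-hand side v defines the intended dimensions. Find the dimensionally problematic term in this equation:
The right-hand side term dt

v has dimensions [L T^-1], but dt has dimensions [L T], so the term dt is dimensionally wrong for v.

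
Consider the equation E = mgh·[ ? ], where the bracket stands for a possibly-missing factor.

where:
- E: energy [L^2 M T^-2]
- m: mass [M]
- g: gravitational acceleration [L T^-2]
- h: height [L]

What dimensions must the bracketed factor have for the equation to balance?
Nothing is missing — the bracketed factor must be dimensionless.

E has dimensions [L^2 M T^-2] and mgh already has dimensions [L^2 M T^-2], so E = mgh is dimensionally complete.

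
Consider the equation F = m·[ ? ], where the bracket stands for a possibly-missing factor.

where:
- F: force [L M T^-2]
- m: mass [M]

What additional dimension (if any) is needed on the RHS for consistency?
[L T^-2] — acceleration (e.g. a)

F has dimensions [L M T^-2]; m has dimensions [M].
The bracketed factor must supply [L M T^-2] / [M] = [L T^-2].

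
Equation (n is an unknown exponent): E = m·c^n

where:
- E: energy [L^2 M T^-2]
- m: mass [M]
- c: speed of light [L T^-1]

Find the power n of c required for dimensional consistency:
n = 2

E has dimensions [L^2 M T^-2]; c has dimensions [L T^-1].
The rest of the RHS has dimensions [M], so c^n must supply [L^2 T^-2].
With n = 2: m·c^2 has dimensions [L^2 M T^-2], matching the LHS ✓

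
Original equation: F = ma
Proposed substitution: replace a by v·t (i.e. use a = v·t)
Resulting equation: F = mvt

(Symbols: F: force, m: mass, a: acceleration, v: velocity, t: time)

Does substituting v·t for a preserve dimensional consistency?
No

[a] = [L T^-2] and [v·t] = [L]. These differ, so the substitution replaces a quantity by one of different dimensions and the result F = mvt has LHS [L M T^-2] vs RHS [L M] — inconsistent.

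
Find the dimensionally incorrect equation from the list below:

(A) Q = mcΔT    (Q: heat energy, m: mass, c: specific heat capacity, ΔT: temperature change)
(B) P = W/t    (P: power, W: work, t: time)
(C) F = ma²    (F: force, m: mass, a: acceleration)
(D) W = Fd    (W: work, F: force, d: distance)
(C) F = ma²

The equation (C) F = ma² is dimensionally incorrect.

LHS (F): [L M T^-2]
RHS (ma²): [L^2 M T^-4] ✗

The dimensions do not match. The other three equations balance.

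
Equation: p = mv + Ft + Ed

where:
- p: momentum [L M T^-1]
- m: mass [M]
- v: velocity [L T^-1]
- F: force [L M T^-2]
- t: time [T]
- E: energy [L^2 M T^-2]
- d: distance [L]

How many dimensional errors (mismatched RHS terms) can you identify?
1

LHS p: [L M T^-1]
- mv: [L M T^-1] ✓
- Ft: [L M T^-1] ✓
- Ed: [L^3 M T^-2] ✗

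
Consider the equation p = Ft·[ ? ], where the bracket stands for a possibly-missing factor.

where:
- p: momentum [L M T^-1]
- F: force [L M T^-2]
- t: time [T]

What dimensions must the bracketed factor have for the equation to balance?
Nothing is missing — the bracketed factor must be dimensionless.

p has dimensions [L M T^-1] and Ft already has dimensions [L M T^-1], so p = Ft is dimensionally complete.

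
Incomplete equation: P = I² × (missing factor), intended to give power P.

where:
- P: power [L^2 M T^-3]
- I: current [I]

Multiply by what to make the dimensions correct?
R (resistance), dimensions [I^-2 L^2 M T^-3]

P has dimensions [L^2 M T^-3] and I² has dimensions [I^2].
The missing factor must have dimensions [L^2 M T^-3] / [I^2] = [I^-2 L^2 M T^-3], i.e. resistance (R).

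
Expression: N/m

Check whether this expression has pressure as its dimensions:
No

The expression N/m has dimensions [M T^-2], but pressure has dimensions [L^-1 M T^-2].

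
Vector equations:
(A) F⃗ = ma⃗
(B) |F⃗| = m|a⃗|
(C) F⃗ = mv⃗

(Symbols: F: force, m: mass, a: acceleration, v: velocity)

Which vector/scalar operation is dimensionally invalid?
(C) F⃗ = mv⃗

(A) F⃗ = ma⃗: LHS [L M T^-2], RHS [L M T^-2] ✓ — Force and acceleration are vectors, mass is a scalar
(B) |F⃗| = m|a⃗|: LHS [L M T^-2], RHS [L M T^-2] ✓ — magnitudes of vectors are scalars
(C) F⃗ = mv⃗: LHS [L M T^-2], RHS [L M T^-1] ✗ — mass times velocity is momentum, not force; should be ma⃗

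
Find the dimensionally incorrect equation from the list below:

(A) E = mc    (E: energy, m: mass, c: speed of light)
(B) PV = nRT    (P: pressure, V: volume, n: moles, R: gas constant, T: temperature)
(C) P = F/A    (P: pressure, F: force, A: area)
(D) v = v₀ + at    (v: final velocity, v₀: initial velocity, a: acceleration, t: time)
(A) E = mc

The equation (A) E = mc is dimensionally incorrect.

LHS (E): [L^2 M T^-2]
RHS (mc): [L M T^-1] ✗

The dimensions do not match. The other three equations balance.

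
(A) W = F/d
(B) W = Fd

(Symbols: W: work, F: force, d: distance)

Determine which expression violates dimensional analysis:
(A)

(A) W = F/d: LHS [L^2 M T^-2], RHS [M T^-2] ✗
(B) W = Fd: LHS [L^2 M T^-2], RHS [L^2 M T^-2] ✓

Expression (A) W = F/d is dimensionally incorrect.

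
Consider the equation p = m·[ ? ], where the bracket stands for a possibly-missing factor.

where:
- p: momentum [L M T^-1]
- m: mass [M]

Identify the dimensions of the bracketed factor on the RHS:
[L T^-1] — velocity (e.g. v)

p has dimensions [L M T^-1]; m has dimensions [M].
The bracketed factor must supply [L M T^-1] / [M] = [L T^-1].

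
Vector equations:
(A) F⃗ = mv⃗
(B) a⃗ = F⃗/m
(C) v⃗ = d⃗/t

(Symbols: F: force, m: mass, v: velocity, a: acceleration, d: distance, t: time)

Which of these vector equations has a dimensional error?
(A) F⃗ = mv⃗

(A) F⃗ = mv⃗: LHS [L M T^-2], RHS [L M T^-1] ✗ — mass times velocity is momentum, not force; should be ma⃗
(B) a⃗ = F⃗/m: LHS [L T^-2], RHS [L T^-2] ✓ — force (vector) divided by mass (scalar)
(C) v⃗ = d⃗/t: LHS [L T^-1], RHS [L T^-1] ✓ — displacement (vector) divided by time (scalar)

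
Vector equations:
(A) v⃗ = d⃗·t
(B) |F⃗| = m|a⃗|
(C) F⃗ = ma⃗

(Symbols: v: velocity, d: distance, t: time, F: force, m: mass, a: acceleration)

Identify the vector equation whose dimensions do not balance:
(A) v⃗ = d⃗·t

(A) v⃗ = d⃗·t: LHS [L T^-1], RHS [L T] ✗ — velocity is displacement per time; should be d⃗/t
(B) |F⃗| = m|a⃗|: LHS [L M T^-2], RHS [L M T^-2] ✓ — magnitudes of vectors are scalars
(C) F⃗ = ma⃗: LHS [L M T^-2], RHS [L M T^-2] ✓ — Force and acceleration are vectors, mass is a scalar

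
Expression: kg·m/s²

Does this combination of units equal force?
Yes

The expression kg·m/s² has dimensions [L M T^-2], which is exactly force [L M T^-2].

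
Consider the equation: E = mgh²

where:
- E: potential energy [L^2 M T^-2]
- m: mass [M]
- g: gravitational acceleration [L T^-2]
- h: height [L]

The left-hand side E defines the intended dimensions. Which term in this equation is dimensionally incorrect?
The right-hand side term mgh²

E has dimensions [L^2 M T^-2], but mgh² has dimensions [L^3 M T^-2], so the term mgh² is dimensionally wrong for E.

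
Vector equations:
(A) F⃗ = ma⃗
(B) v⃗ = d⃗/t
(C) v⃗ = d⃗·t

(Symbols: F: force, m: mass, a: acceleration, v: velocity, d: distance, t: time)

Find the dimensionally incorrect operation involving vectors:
(C) v⃗ = d⃗·t

(A) F⃗ = ma⃗: LHS [L M T^-2], RHS [L M T^-2] ✓ — Force and acceleration are vectors, mass is a scalar
(B) v⃗ = d⃗/t: LHS [L T^-1], RHS [L T^-1] ✓ — displacement (vector) divided by time (scalar)
(C) v⃗ = d⃗·t: LHS [L T^-1], RHS [L T] ✗ — velocity is displacement per time; should be d⃗/t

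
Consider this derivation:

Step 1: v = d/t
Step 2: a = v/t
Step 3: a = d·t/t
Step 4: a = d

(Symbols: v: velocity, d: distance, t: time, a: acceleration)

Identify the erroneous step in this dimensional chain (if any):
Step 3

Step 1: v = d/t → LHS [L T^-1], RHS [L T^-1] ✓
Step 2: a = v/t → LHS [L T^-2], RHS [L T^-2] ✓
Step 3: a = d·t/t → LHS [L T^-2], RHS [L] ✗

The first dimensional inconsistency appears in step 3: a = d·t/t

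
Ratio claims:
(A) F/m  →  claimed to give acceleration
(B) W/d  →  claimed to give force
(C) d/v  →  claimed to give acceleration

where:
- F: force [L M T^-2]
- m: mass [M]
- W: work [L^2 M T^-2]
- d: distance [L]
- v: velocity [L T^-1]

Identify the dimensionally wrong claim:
(C) d/v does not give acceleration

(A) F/m: [L T^-2] = acceleration [L T^-2] ✓
(B) W/d: [L M T^-2] = force [L M T^-2] ✓
(C) d/v: [T] ≠ acceleration [L T^-2] ✗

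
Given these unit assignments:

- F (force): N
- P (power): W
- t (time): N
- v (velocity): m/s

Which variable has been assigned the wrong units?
t

The variable t (time) should have units s, not N.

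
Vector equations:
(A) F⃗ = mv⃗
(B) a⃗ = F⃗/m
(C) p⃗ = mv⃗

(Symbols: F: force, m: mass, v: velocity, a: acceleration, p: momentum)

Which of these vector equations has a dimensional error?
(A) F⃗ = mv⃗

(A) F⃗ = mv⃗: LHS [L M T^-2], RHS [L M T^-1] ✗ — mass times velocity is momentum, not force; should be ma⃗
(B) a⃗ = F⃗/m: LHS [L T^-2], RHS [L T^-2] ✓ — force (vector) divided by mass (scalar)
(C) p⃗ = mv⃗: LHS [L M T^-1], RHS [L M T^-1] ✓ — mass (scalar) times velocity (vector)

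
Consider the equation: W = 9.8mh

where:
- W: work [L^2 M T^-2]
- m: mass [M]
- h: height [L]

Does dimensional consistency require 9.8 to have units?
Yes

W has dimensions [L^2 M T^-2], while mh alone has dimensions [L M]. For the equation to balance, the factor 9.8 must carry dimensions [L T^-2] — it is a dimensional constant (a numerical value of a physical quantity with its units suppressed), not a pure number.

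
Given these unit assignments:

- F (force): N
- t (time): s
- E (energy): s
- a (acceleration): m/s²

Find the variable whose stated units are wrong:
E

The variable E (energy) should have units J, not s.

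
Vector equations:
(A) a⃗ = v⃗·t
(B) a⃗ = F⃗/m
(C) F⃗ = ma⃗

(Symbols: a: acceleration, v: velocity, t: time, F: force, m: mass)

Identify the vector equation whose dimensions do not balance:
(A) a⃗ = v⃗·t

(A) a⃗ = v⃗·t: LHS [L T^-2], RHS [L] ✗ — acceleration is velocity per time; should be v⃗/t
(B) a⃗ = F⃗/m: LHS [L T^-2], RHS [L T^-2] ✓ — force (vector) divided by mass (scalar)
(C) F⃗ = ma⃗: LHS [L M T^-2], RHS [L M T^-2] ✓ — Force and acceleration are vectors, mass is a scalar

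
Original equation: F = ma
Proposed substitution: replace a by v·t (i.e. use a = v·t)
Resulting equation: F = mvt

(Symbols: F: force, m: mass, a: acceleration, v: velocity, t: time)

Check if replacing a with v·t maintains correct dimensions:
No

[a] = [L T^-2] and [v·t] = [L]. These differ, so the substitution replaces a quantity by one of different dimensions and the result F = mvt has LHS [L M T^-2] vs RHS [L M] — inconsistent.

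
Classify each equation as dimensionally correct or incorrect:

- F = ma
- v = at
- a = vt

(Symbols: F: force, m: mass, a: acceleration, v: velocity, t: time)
Dimensionally correct: F = ma, v = at
Dimensionally incorrect: a = vt
Ordered (correct first, then incorrect): F = ma, v = at, a = vt

- F = ma: LHS [L M T^-2], RHS [L M T^-2] → correct ✓
- v = at: LHS [L T^-1], RHS [L T^-1] → correct ✓
- a = vt: LHS [L T^-2], RHS [L] → incorrect ✗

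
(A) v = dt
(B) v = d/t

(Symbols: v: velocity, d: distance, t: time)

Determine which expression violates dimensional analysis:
(A)

(A) v = dt: LHS [L T^-1], RHS [L T] ✗
(B) v = d/t: LHS [L T^-1], RHS [L T^-1] ✓

Expression (A) v = dt is dimensionally incorrect.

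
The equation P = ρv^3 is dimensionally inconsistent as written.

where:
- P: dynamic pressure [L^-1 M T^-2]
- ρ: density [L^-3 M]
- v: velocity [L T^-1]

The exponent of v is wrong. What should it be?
The exponent of v should be 2: P = ρv^2

The LHS P has dimensions [L^-1 M T^-2]; v has dimensions [L T^-1].
As written, the RHS ρv^3 (exponent 3 on v) has dimensions [M T^-3], which does not match.
With exponent 2, the RHS ρv^2 has dimensions [L^-1 M T^-2], matching the LHS.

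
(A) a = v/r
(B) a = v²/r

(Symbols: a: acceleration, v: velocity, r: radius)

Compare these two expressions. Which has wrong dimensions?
(A)

(A) a = v/r: LHS [L T^-2], RHS [T^-1] ✗
(B) a = v²/r: LHS [L T^-2], RHS [L T^-2] ✓

Expression (A) a = v/r is dimensionally incorrect.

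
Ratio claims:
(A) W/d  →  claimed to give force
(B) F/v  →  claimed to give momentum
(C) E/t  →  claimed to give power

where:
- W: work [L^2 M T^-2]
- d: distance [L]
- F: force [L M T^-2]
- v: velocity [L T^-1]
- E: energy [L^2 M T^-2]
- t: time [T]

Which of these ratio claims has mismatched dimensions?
(B) F/v does not give momentum

(A) W/d: [L M T^-2] = force [L M T^-2] ✓
(B) F/v: [M T^-1] ≠ momentum [L M T^-1] ✗
(C) E/t: [L^2 M T^-3] = power [L^2 M T^-3] ✓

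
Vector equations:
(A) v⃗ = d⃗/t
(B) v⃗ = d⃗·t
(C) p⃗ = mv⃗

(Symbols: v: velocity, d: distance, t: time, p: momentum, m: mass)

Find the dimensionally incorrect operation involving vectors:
(B) v⃗ = d⃗·t

(A) v⃗ = d⃗/t: LHS [L T^-1], RHS [L T^-1] ✓ — displacement (vector) divided by time (scalar)
(B) v⃗ = d⃗·t: LHS [L T^-1], RHS [L T] ✗ — velocity is displacement per time; should be d⃗/t
(C) p⃗ = mv⃗: LHS [L M T^-1], RHS [L M T^-1] ✓ — mass (scalar) times velocity (vector)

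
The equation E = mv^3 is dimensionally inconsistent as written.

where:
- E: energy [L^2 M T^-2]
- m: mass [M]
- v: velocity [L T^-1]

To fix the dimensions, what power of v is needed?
The exponent of v should be 2: E = mv^2

The LHS E has dimensions [L^2 M T^-2]; v has dimensions [L T^-1].
As written, the RHS mv^3 (exponent 3 on v) has dimensions [L^3 M T^-3], which does not match.
With exponent 2, the RHS mv^2 has dimensions [L^2 M T^-2], matching the LHS.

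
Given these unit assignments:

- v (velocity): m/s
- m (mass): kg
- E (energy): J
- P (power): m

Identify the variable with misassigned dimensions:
P

The variable P (power) should have units W, not m.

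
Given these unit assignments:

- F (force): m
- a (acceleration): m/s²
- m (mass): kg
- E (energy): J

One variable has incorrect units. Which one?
F

The variable F (force) should have units N, not m.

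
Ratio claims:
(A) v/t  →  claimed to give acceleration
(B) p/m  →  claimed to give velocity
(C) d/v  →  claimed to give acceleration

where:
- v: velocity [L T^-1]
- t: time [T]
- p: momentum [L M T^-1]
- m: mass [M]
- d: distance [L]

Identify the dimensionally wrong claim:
(C) d/v does not give acceleration

(A) v/t: [L T^-2] = acceleration [L T^-2] ✓
(B) p/m: [L T^-1] = velocity [L T^-1] ✓
(C) d/v: [T] ≠ acceleration [L T^-2] ✗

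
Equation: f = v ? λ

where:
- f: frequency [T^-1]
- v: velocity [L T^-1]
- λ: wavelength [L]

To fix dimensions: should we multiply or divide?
division (÷): f = v ÷ λ

f [T^-1]; v [L T^-1]; λ [L].
v × λ → [L^2 T^-1] ✗
v ÷ λ → [T^-1] ✓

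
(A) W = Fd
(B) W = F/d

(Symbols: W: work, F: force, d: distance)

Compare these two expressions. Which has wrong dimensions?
(B)

(A) W = Fd: LHS [L^2 M T^-2], RHS [L^2 M T^-2] ✓
(B) W = F/d: LHS [L^2 M T^-2], RHS [M T^-2] ✗

Expression (B) W = F/d is dimensionally incorrect.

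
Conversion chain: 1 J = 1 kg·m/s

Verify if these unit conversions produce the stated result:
The chain is incorrect (it contains an error).

Incorrect: Joule is kg·m²/s², not kg·m/s (that is momentum)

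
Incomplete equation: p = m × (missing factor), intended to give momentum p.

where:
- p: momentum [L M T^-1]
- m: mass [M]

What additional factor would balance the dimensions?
v (velocity), dimensions [L T^-1]

p has dimensions [L M T^-1] and m has dimensions [M].
The missing factor must have dimensions [L M T^-1] / [M] = [L T^-1], i.e. velocity (v).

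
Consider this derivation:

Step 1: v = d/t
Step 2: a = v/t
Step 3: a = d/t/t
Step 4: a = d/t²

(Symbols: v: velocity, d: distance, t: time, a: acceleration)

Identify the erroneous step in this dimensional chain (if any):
No step introduces an error — all steps are dimensionally consistent.

Step 1: v = d/t → LHS [L T^-1], RHS [L T^-1] ✓
Step 2: a = v/t → LHS [L T^-2], RHS [L T^-2] ✓
Step 3: a = d/t/t → LHS [L T^-2], RHS [L T^-2] ✓
Step 4: a = d/t² → LHS [L T^-2], RHS [L T^-2] ✓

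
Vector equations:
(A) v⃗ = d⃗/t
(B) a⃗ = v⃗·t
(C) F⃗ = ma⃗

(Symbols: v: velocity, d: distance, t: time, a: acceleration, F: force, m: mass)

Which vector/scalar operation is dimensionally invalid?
(B) a⃗ = v⃗·t

(A) v⃗ = d⃗/t: LHS [L T^-1], RHS [L T^-1] ✓ — displacement (vector) divided by time (scalar)
(B) a⃗ = v⃗·t: LHS [L T^-2], RHS [L] ✗ — acceleration is velocity per time; should be v⃗/t
(C) F⃗ = ma⃗: LHS [L M T^-2], RHS [L M T^-2] ✓ — Force and acceleration are vectors, mass is a scalar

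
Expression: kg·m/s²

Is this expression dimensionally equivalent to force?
Yes

The expression kg·m/s² has dimensions [L M T^-2], which is exactly force [L M T^-2].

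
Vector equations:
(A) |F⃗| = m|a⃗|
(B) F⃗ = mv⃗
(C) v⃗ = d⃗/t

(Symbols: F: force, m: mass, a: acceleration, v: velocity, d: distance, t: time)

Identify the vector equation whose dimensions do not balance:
(B) F⃗ = mv⃗

(A) |F⃗| = m|a⃗|: LHS [L M T^-2], RHS [L M T^-2] ✓ — magnitudes of vectors are scalars
(B) F⃗ = mv⃗: LHS [L M T^-2], RHS [L M T^-1] ✗ — mass times velocity is momentum, not force; should be ma⃗
(C) v⃗ = d⃗/t: LHS [L T^-1], RHS [L T^-1] ✓ — displacement (vector) divided by time (scalar)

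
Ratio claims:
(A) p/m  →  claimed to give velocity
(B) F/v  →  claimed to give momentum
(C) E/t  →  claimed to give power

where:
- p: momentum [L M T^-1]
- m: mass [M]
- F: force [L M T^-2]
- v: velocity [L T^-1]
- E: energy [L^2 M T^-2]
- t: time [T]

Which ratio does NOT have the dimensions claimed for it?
(B) F/v does not give momentum

(A) p/m: [L T^-1] = velocity [L T^-1] ✓
(B) F/v: [M T^-1] ≠ momentum [L M T^-1] ✗
(C) E/t: [L^2 M T^-3] = power [L^2 M T^-3] ✓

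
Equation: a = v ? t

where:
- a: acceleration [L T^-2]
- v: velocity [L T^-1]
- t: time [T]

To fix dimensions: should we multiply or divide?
division (÷): a = v ÷ t

a [L T^-2]; v [L T^-1]; t [T].
v × t → [L] ✗
v ÷ t → [L T^-2] ✓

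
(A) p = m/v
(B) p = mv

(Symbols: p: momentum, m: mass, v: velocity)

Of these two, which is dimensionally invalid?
(A)

(A) p = m/v: LHS [L M T^-1], RHS [L^-1 M T] ✗
(B) p = mv: LHS [L M T^-1], RHS [L M T^-1] ✓

Expression (A) p = m/v is dimensionally incorrect.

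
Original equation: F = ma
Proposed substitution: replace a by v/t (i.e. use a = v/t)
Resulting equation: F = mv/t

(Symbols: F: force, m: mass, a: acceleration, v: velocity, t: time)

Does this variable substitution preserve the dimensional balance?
Yes

[a] = [L T^-2] and [v/t] = [L T^-2]. These match, so the substitution replaces a quantity by one of the same dimensions and the result F = mv/t has LHS [L M T^-2] vs RHS [L M T^-2] — still consistent.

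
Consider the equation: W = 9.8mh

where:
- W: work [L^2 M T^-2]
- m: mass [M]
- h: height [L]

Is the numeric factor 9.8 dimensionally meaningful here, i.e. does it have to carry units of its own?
Yes

W has dimensions [L^2 M T^-2], while mh alone has dimensions [L M]. For the equation to balance, the factor 9.8 must carry dimensions [L T^-2] — it is a dimensional constant (a numerical value of a physical quantity with its units suppressed), not a pure number.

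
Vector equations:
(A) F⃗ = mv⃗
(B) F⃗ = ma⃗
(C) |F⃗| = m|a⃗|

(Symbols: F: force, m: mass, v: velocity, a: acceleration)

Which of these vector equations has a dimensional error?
(A) F⃗ = mv⃗

(A) F⃗ = mv⃗: LHS [L M T^-2], RHS [L M T^-1] ✗ — mass times velocity is momentum, not force; should be ma⃗
(B) F⃗ = ma⃗: LHS [L M T^-2], RHS [L M T^-2] ✓ — Force and acceleration are vectors, mass is a scalar
(C) |F⃗| = m|a⃗|: LHS [L M T^-2], RHS [L M T^-2] ✓ — magnitudes of vectors are scalars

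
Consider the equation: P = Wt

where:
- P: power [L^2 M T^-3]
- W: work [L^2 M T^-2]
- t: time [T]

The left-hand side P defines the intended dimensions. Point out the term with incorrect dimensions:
The right-hand side term Wt

P has dimensions [L^2 M T^-3], but Wt has dimensions [L^2 M T^-1], so the term Wt is dimensionally wrong for P.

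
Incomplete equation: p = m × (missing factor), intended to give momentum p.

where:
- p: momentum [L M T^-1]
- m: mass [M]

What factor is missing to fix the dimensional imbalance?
v (velocity), dimensions [L T^-1]

p has dimensions [L M T^-1] and m has dimensions [M].
The missing factor must have dimensions [L M T^-1] / [M] = [L T^-1], i.e. velocity (v).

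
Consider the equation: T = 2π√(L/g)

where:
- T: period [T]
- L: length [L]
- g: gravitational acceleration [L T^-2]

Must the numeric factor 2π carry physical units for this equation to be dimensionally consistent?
No

T has dimensions [T] and √(L/g) already has dimensions [T], so the equation balances without 2π contributing any dimensions. 2π is a pure (dimensionless) number; changing or removing it would not affect dimensional consistency.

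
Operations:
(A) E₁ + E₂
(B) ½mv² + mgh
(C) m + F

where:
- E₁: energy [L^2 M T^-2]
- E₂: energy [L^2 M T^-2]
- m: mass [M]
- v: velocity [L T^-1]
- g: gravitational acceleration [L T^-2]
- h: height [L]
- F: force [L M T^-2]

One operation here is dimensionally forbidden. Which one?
(C) m + F

(A) E₁ + E₂: E₁ [L^2 M T^-2] and E₂ [L^2 M T^-2] — same dimensions ✓
(B) ½mv² + mgh: ½mv² [L^2 M T^-2] and mgh [L^2 M T^-2] — same dimensions ✓
(C) m + F: m [M] and F [L M T^-2] — different dimensions cannot be added/subtracted ✗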